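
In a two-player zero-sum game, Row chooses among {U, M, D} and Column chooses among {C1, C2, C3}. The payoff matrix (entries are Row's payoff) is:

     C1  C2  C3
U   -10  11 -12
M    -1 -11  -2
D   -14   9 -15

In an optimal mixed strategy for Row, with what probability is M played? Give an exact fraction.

23/32

Row minima: U → -12, M → -11, D → -15; maximin = -11.
Column maxima: C1 → -1, C2 → 11, C3 → -2; minimax = -2.
-11 ≠ -2, so there is no saddle point; optimal play is mixed.
D is strictly dominated by U, so Row never plays it.
C1 is strictly dominated by C3 (it gives Row strictly more in every row), so Column never plays it.
On the remaining 2×2 (U, M vs C2, C3):
Let Row play U with probability p. Expected payoff against C2: 11p + (-11)(1−p) = 22p − 11; against C3: (-12)p + (-2)(1−p) = −10p − 2.
Setting these equal: 22p − 11 = −10p − 2 ⇒ 32p = 9 ⇒ p = 9/32, and the value is (22)·(9/32) − 11 = -77/16.
For Column: with q = P(C2), equating U's and M's payoffs gives 23q − 12 = −9q − 2 ⇒ q = 5/16.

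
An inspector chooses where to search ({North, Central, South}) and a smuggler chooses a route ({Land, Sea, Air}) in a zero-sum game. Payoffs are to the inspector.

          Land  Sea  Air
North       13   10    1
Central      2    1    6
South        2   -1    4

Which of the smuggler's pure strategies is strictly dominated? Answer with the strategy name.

Land

Sea holds the inspector's payoff strictly below Land in every row: 10 < 13, 1 < 2, -1 < 2.
So Land is strictly dominated for the smuggler.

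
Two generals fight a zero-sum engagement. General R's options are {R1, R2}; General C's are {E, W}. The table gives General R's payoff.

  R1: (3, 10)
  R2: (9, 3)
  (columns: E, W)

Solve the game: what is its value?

81/13

Row minima: R1 → 3, R2 → 3; maximin = 3.
Column maxima: E → 9, W → 10; minimax = 9.
3 ≠ 9, so there is no saddle point; optimal play is mixed.
Let General R play R1 with probability p. Expected payoff against E: 3p + 9(1−p) = −6p + 9; against W: 10p + 3(1−p) = 7p + 3.
Setting these equal: −6p + 9 = 7p + 3 ⇒ −13p = -6 ⇒ p = 6/13, and the value is (-6)·(6/13) + 9 = 81/13.
For General C: with q = P(E), equating R1's and R2's payoffs gives −7q + 10 = 6q + 3 ⇒ q = 7/13.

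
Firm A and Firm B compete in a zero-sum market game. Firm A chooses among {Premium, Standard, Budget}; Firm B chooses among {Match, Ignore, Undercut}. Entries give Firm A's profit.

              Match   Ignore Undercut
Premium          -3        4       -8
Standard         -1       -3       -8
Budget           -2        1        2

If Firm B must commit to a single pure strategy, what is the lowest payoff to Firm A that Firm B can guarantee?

Column maxima: Match → -1, Ignore → 4, Undercut → 2.
The smallest of these is -1.

-1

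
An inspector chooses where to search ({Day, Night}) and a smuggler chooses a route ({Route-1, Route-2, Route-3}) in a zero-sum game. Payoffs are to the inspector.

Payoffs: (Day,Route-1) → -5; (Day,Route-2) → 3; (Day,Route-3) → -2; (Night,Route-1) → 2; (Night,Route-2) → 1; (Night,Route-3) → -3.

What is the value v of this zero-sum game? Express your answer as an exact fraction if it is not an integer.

-19/8

Row minima: Day → -5, Night → -3; maximin = -3.
Column maxima: Route-1 → 2, Route-2 → 3, Route-3 → -2; minimax = -2.
-3 ≠ -2, so there is no saddle point; optimal play is mixed.
Route-2 is strictly dominated by Route-3 (it gives the inspector strictly more in every row), so the smuggler never plays it.
On the remaining 2×2 (Day, Night vs Route-1, Route-3):
Let the inspector play Day with probability p. Expected payoff against Route-1: (-5)p + 2(1−p) = −7p + 2; against Route-3: (-2)p + (-3)(1−p) = p − 3.
Setting these equal: −7p + 2 = p − 3 ⇒ −8p = -5 ⇒ p = 5/8, and the value is (-7)·(5/8) + 2 = -19/8.
For the smuggler: with q = P(Route-1), equating Day's and Night's payoffs gives −3q − 2 = 5q − 3 ⇒ q = 1/8.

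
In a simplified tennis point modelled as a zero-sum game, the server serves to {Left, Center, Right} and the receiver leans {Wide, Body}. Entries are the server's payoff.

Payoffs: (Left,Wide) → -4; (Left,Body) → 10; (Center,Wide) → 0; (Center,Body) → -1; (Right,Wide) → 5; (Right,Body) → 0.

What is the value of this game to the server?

Row minima: Left → -4, Center → -1, Right → 0; maximin = 0.
Column maxima: Wide → 5, Body → 10; minimax = 5.
0 ≠ 5, so there is no saddle point; optimal play is mixed.
Center is strictly dominated by Right, so the server never plays it.
On the remaining 2×2 (Left, Right vs Wide, Body):
Let the server play Left with probability p. Expected payoff against Wide: (-4)p + 5(1−p) = −9p + 5; against Body: 10p + 0(1−p) = 10p.
Setting these equal: −9p + 5 = 10p ⇒ −19p = -5 ⇒ p = 5/19, and the value is (-9)·(5/19) + 5 = 50/19.
For the receiver: with q = P(Wide), equating Left's and Right's payoffs gives −14q + 10 = 5q ⇒ q = 10/19.

50/19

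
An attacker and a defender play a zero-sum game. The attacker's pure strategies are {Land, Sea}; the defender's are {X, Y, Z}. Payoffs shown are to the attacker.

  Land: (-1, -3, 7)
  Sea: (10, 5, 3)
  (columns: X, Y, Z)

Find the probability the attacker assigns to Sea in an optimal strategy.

5/6

Row minima: Land → -3, Sea → 3; maximin = 3.
Column maxima: X → 10, Y → 5, Z → 7; minimax = 5.
3 ≠ 5, so there is no saddle point; optimal play is mixed.
X is strictly dominated by Y (it gives the attacker strictly more in every row), so the defender never plays it.
On the remaining 2×2 (Land, Sea vs Y, Z):
Let the attacker play Land with probability p. Expected payoff against Y: (-3)p + 5(1−p) = −8p + 5; against Z: 7p + 3(1−p) = 4p + 3.
Setting these equal: −8p + 5 = 4p + 3 ⇒ −12p = -2 ⇒ p = 1/6, and the value is (-8)·(1/6) + 5 = 11/3.
For the defender: with q = P(Y), equating Land's and Sea's payoffs gives −10q + 7 = 2q + 3 ⇒ q = 1/3.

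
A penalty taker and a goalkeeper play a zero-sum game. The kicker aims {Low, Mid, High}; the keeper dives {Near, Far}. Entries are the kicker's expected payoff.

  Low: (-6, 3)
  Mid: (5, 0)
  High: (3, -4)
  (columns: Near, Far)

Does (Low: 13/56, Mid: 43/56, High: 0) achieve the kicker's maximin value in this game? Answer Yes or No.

No

Against Near this mix gives (13/56)·(-6) + (43/56)·5 = 137/56.
Against Far this mix gives (13/56)·3 + (43/56)·0 = 39/56.
The keeper will play Far, holding the kicker to 39/56. Shifting weight toward the row that does better against Far would raise this floor (the equalizing mix achieves 15/14 against both Far and Near), so the proposed strategy is not optimal.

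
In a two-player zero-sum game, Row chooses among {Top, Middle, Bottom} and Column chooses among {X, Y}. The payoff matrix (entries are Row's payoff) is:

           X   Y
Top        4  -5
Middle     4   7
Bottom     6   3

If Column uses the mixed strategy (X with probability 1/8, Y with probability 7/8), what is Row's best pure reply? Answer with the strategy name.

Expected payoff of Top: (1/8)·4 + (7/8)·(-5) = -31/8.
Expected payoff of Middle: (1/8)·4 + (7/8)·7 = 53/8.
Expected payoff of Bottom: (1/8)·6 + (7/8)·3 = 27/8.
The largest is 53/8, so Row's best response is Middle.

Middle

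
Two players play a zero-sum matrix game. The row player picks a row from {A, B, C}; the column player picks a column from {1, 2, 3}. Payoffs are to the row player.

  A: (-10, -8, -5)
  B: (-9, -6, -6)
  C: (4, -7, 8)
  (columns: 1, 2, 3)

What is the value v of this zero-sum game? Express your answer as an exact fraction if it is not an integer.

-87/14

Row minima: A → -10, B → -9, C → -7; maximin = -7.
Column maxima: 1 → 4, 2 → -6, 3 → 8; minimax = -6.
-7 ≠ -6, so there is no saddle point; optimal play is mixed.
A is strictly dominated by C, so the row player never plays it.
3 is strictly dominated by 1 (it gives the row player strictly more in every row), so the column player never plays it.
On the remaining 2×2 (B, C vs 1, 2):
Let the row player play B with probability p. Expected payoff against 1: (-9)p + 4(1−p) = −13p + 4; against 2: (-6)p + (-7)(1−p) = p − 7.
Setting these equal: −13p + 4 = p − 7 ⇒ −14p = -11 ⇒ p = 11/14, and the value is (-13)·(11/14) + 4 = -87/14.
For the column player: with q = P(1), equating B's and C's payoffs gives −3q − 6 = 11q − 7 ⇒ q = 1/14.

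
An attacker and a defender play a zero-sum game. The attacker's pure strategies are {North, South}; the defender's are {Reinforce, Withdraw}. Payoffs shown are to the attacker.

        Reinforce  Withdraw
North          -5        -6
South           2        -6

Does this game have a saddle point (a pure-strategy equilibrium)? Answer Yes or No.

Row minima: North → -6, South → -6; maximin = -6.
Column maxima: Reinforce → 2, Withdraw → -6; minimax = -6.
maximin = minimax = -6, so a saddle point exists.

Yes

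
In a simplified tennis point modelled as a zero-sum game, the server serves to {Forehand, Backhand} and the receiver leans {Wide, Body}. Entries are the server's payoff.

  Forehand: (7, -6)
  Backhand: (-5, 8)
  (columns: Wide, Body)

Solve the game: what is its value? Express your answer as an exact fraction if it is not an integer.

1

Row minima: Forehand → -6, Backhand → -5; maximin = -5.
Column maxima: Wide → 7, Body → 8; minimax = 7.
-5 ≠ 7, so there is no saddle point; optimal play is mixed.
Let the server play Forehand with probability p. Expected payoff against Wide: 7p + (-5)(1−p) = 12p − 5; against Body: (-6)p + 8(1−p) = −14p + 8.
Setting these equal: 12p − 5 = −14p + 8 ⇒ 26p = 13 ⇒ p = 1/2, and the value is (12)·(1/2) − 5 = 1.
For the receiver: with q = P(Wide), equating Forehand's and Backhand's payoffs gives 13q − 6 = −13q + 8 ⇒ q = 7/13.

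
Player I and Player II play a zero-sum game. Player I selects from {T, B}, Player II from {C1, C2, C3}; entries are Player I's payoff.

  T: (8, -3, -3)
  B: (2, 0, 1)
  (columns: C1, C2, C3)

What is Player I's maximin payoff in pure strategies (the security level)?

0

Row minima: T → -3, B → 0.
The best of these is 0.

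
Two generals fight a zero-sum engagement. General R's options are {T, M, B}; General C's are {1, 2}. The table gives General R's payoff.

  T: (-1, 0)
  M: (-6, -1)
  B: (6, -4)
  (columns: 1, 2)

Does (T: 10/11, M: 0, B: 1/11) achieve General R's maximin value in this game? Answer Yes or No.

Against 1 this mix gives (10/11)·(-1) + (1/11)·6 = -4/11.
Against 2 this mix gives (10/11)·0 + (1/11)·(-4) = -4/11.
All of General C's active replies (1, 2) yield -4/11, and no column does worse for General R. The mix makes General C indifferent and guarantees -4/11, so it is optimal.

Yes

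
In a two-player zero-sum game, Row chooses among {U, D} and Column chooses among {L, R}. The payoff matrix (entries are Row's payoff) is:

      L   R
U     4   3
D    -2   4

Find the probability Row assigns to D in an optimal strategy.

Row minima: U → 3, D → -2; maximin = 3.
Column maxima: L → 4, R → 4; minimax = 4.
3 ≠ 4, so there is no saddle point; optimal play is mixed.
Let Row play U with probability p. Expected payoff against L: 4p + (-2)(1−p) = 6p − 2; against R: 3p + 4(1−p) = −p + 4.
Setting these equal: 6p − 2 = −p + 4 ⇒ 7p = 6 ⇒ p = 6/7, and the value is (6)·(6/7) − 2 = 22/7.
For Column: with q = P(L), equating U's and D's payoffs gives q + 3 = −6q + 4 ⇒ q = 1/7.

1/7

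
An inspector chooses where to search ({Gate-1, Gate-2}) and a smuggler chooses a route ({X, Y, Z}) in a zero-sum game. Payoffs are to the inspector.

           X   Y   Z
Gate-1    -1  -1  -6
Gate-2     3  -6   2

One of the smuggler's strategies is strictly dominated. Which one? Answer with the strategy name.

Z holds the inspector's payoff strictly below X in every row: -6 < -1, 2 < 3.
So X is strictly dominated for the smuggler.

X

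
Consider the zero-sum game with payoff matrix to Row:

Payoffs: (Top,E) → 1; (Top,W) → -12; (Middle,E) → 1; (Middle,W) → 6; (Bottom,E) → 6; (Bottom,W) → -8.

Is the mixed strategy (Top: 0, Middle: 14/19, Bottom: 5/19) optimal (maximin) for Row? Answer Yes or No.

Yes

Against E this mix gives (14/19)·1 + (5/19)·6 = 44/19.
Against W this mix gives (14/19)·6 + (5/19)·(-8) = 44/19.
All of Column's active replies (E, W) yield 44/19, and no column does worse for Row. The mix makes Column indifferent and guarantees 44/19, so it is optimal.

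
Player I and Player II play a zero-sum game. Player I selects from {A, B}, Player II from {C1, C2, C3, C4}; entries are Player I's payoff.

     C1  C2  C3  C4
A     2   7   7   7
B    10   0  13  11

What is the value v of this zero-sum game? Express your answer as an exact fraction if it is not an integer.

14/3

Row minima: A → 2, B → 0; maximin = 2.
Column maxima: C1 → 10, C2 → 7, C3 → 13, C4 → 11; minimax = 7.
2 ≠ 7, so there is no saddle point; optimal play is mixed.
C3 is strictly dominated by C1 (it gives Player I strictly more in every row), so Player II never plays it.
C4 is strictly dominated by C1 (it gives Player I strictly more in every row), so Player II never plays it.
On the remaining 2×2 (A, B vs C1, C2):
Let Player I play A with probability p. Expected payoff against C1: 2p + 10(1−p) = −8p + 10; against C2: 7p + 0(1−p) = 7p.
Setting these equal: −8p + 10 = 7p ⇒ −15p = -10 ⇒ p = 2/3, and the value is (-8)·(2/3) + 10 = 14/3.
For Player II: with q = P(C1), equating A's and B's payoffs gives −5q + 7 = 10q ⇒ q = 7/15.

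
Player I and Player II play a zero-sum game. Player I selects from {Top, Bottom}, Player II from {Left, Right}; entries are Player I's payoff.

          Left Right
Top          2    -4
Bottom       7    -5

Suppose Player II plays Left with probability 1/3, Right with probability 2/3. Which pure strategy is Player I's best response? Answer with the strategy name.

Expected payoff of Top: (1/3)·2 + (2/3)·(-4) = -2.
Expected payoff of Bottom: (1/3)·7 + (2/3)·(-5) = -1.
The largest is -1, so Player I's best response is Bottom.

Bottom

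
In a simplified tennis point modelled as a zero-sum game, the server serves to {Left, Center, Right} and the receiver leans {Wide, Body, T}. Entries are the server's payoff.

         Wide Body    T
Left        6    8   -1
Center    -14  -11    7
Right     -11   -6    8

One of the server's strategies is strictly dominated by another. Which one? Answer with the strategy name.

Right gives a strictly higher payoff than Center against every column: -11 > -14, -6 > -11, 8 > 7.
So Center is strictly dominated and the server never plays it.

Center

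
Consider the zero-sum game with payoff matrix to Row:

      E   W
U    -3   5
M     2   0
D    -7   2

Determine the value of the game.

1

Row minima: U → -3, M → 0, D → -7; maximin = 0.
Column maxima: E → 2, W → 5; minimax = 2.
0 ≠ 2, so there is no saddle point; optimal play is mixed.
D is strictly dominated by U, so Row never plays it.
On the remaining 2×2 (U, M vs E, W):
Let Row play U with probability p. Expected payoff against E: (-3)p + 2(1−p) = −5p + 2; against W: 5p + 0(1−p) = 5p.
Setting these equal: −5p + 2 = 5p ⇒ −10p = -2 ⇒ p = 1/5, and the value is (-5)·(1/5) + 2 = 1.
For Column: with q = P(E), equating U's and M's payoffs gives −8q + 5 = 2q ⇒ q = 1/2.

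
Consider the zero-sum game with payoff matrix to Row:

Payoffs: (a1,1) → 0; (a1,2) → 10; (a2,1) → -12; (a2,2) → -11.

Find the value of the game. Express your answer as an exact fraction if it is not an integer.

0

Row minima: a1 → 0, a2 → -12; maximin = 0.
Column maxima: 1 → 0, 2 → 10; minimax = 0.
Since maximin = minimax = 0, there is a saddle point and the value is 0.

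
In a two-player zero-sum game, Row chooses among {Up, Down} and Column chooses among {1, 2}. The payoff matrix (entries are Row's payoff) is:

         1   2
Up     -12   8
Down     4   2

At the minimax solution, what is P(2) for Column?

8/11

Row minima: Up → -12, Down → 2; maximin = 2.
Column maxima: 1 → 4, 2 → 8; minimax = 4.
2 ≠ 4, so there is no saddle point; optimal play is mixed.
Let Row play Up with probability p. Expected payoff against 1: (-12)p + 4(1−p) = −16p + 4; against 2: 8p + 2(1−p) = 6p + 2.
Setting these equal: −16p + 4 = 6p + 2 ⇒ −22p = -2 ⇒ p = 1/11, and the value is (-16)·(1/11) + 4 = 28/11.
For Column: with q = P(1), equating Up's and Down's payoffs gives −20q + 8 = 2q + 2 ⇒ q = 3/11.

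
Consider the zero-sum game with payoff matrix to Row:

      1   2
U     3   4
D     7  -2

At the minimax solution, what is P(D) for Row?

1/10

Row minima: U → 3, D → -2; maximin = 3.
Column maxima: 1 → 7, 2 → 4; minimax = 4.
3 ≠ 4, so there is no saddle point; optimal play is mixed.
Let Row play U with probability p. Expected payoff against 1: 3p + 7(1−p) = −4p + 7; against 2: 4p + (-2)(1−p) = 6p − 2.
Setting these equal: −4p + 7 = 6p − 2 ⇒ −10p = -9 ⇒ p = 9/10, and the value is (-4)·(9/10) + 7 = 17/5.
For Column: with q = P(1), equating U's and D's payoffs gives −q + 4 = 9q − 2 ⇒ q = 3/5.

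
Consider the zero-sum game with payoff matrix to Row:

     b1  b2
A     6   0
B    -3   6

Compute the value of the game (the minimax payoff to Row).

12/5

Row minima: A → 0, B → -3; maximin = 0.
Column maxima: b1 → 6, b2 → 6; minimax = 6.
0 ≠ 6, so there is no saddle point; optimal play is mixed.
Let Row play A with probability p. Expected payoff against b1: 6p + (-3)(1−p) = 9p − 3; against b2: 0p + 6(1−p) = −6p + 6.
Setting these equal: 9p − 3 = −6p + 6 ⇒ 15p = 9 ⇒ p = 3/5, and the value is (9)·(3/5) − 3 = 12/5.
For Column: with q = P(b1), equating A's and B's payoffs gives 6q = −9q + 6 ⇒ q = 2/5.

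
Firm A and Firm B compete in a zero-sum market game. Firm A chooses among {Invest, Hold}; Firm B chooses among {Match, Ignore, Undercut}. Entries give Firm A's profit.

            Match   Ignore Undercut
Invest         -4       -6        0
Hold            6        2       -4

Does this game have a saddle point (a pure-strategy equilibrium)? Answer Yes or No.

No

Row minima: Invest → -6, Hold → -4; maximin = -4.
Column maxima: Match → 6, Ignore → 2, Undercut → 0; minimax = 0.
-4 ≠ 0, so no pure-strategy equilibrium exists.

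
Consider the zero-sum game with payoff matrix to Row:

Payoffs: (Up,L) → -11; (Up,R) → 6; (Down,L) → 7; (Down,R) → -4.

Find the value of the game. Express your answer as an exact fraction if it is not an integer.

-1/14

Row minima: Up → -11, Down → -4; maximin = -4.
Column maxima: L → 7, R → 6; minimax = 6.
-4 ≠ 6, so there is no saddle point; optimal play is mixed.
Let Row play Up with probability p. Expected payoff against L: (-11)p + 7(1−p) = −18p + 7; against R: 6p + (-4)(1−p) = 10p − 4.
Setting these equal: −18p + 7 = 10p − 4 ⇒ −28p = -11 ⇒ p = 11/28, and the value is (-18)·(11/28) + 7 = -1/14.
For Column: with q = P(L), equating Up's and Down's payoffs gives −17q + 6 = 11q − 4 ⇒ q = 5/14.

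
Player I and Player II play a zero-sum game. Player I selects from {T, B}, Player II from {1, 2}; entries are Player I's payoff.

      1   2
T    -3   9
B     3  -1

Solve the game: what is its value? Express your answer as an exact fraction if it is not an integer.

Row minima: T → -3, B → -1; maximin = -1.
Column maxima: 1 → 3, 2 → 9; minimax = 3.
-1 ≠ 3, so there is no saddle point; optimal play is mixed.
Let Player I play T with probability p. Expected payoff against 1: (-3)p + 3(1−p) = −6p + 3; against 2: 9p + (-1)(1−p) = 10p − 1.
Setting these equal: −6p + 3 = 10p − 1 ⇒ −16p = -4 ⇒ p = 1/4, and the value is (-6)·(1/4) + 3 = 3/2.
For Player II: with q = P(1), equating T's and B's payoffs gives −12q + 9 = 4q − 1 ⇒ q = 5/8.

3/2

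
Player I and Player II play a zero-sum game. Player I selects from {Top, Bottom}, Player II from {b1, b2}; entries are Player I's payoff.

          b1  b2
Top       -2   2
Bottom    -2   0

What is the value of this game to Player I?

-2

Row minima: Top → -2, Bottom → -2; maximin = -2.
Column maxima: b1 → -2, b2 → 2; minimax = -2.
Since maximin = minimax = -2, there is a saddle point and the value is -2.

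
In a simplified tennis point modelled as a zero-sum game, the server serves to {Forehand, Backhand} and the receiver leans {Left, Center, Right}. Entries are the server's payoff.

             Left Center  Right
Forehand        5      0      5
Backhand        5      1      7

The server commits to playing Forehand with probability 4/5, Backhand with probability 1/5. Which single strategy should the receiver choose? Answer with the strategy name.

If the receiver plays Left, the server's expected payoff is (4/5)·5 + (1/5)·5 = 5.
If the receiver plays Center, the server's expected payoff is (4/5)·0 + (1/5)·1 = 1/5.
If the receiver plays Right, the server's expected payoff is (4/5)·5 + (1/5)·7 = 27/5.
The receiver minimizes the server's payoff; the smallest is 1/5, so the best response is Center.

Center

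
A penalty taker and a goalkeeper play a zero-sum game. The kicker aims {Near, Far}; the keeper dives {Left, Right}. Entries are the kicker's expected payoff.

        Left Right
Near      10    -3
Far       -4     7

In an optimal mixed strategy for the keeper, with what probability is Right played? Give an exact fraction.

7/12

Row minima: Near → -3, Far → -4; maximin = -3.
Column maxima: Left → 10, Right → 7; minimax = 7.
-3 ≠ 7, so there is no saddle point; optimal play is mixed.
Let the kicker play Near with probability p. Expected payoff against Left: 10p + (-4)(1−p) = 14p − 4; against Right: (-3)p + 7(1−p) = −10p + 7.
Setting these equal: 14p − 4 = −10p + 7 ⇒ 24p = 11 ⇒ p = 11/24, and the value is (14)·(11/24) − 4 = 29/12.
For the keeper: with q = P(Left), equating Near's and Far's payoffs gives 13q − 3 = −11q + 7 ⇒ q = 5/12.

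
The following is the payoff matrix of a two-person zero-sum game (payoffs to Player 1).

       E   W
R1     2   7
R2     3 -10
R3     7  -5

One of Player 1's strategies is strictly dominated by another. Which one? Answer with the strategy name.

R2

R3 gives a strictly higher payoff than R2 against every column: 7 > 3, -5 > -10.
So R2 is strictly dominated and Player 1 never plays it.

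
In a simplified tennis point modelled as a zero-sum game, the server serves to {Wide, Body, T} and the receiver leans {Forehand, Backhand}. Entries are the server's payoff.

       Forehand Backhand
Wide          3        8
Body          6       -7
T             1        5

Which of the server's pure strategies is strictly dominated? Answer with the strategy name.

T

Wide gives a strictly higher payoff than T against every column: 3 > 1, 8 > 5.
So T is strictly dominated and the server never plays it.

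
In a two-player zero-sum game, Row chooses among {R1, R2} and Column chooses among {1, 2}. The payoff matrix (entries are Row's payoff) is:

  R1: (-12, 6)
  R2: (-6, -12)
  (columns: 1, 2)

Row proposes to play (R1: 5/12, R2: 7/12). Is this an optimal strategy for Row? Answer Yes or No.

No

Against 1 this mix gives (5/12)·(-12) + (7/12)·(-6) = -17/2.
Against 2 this mix gives (5/12)·6 + (7/12)·(-12) = -9/2.
Column will play 1, holding Row to -17/2. Shifting weight toward the row that does better against 1 would raise this floor (the equalizing mix achieves -15/2 against both 1 and 2), so the proposed strategy is not optimal.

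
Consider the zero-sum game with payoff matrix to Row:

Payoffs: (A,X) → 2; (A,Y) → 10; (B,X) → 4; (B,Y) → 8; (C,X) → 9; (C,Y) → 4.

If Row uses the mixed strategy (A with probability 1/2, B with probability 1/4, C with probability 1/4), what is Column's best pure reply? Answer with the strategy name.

X

If Column plays X, Row's expected payoff is (1/2)·2 + (1/4)·4 + (1/4)·9 = 17/4.
If Column plays Y, Row's expected payoff is (1/2)·10 + (1/4)·8 + (1/4)·4 = 8.
Column minimizes Row's payoff; the smallest is 17/4, so the best response is X.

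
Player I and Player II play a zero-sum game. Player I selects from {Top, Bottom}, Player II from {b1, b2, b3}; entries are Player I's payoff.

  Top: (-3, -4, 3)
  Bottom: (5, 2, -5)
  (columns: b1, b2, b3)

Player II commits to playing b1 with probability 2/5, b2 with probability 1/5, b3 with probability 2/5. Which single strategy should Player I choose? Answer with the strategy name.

Expected payoff of Top: (2/5)·(-3) + (1/5)·(-4) + (2/5)·3 = -4/5.
Expected payoff of Bottom: (2/5)·5 + (1/5)·2 + (2/5)·(-5) = 2/5.
The largest is 2/5, so Player I's best response is Bottom.

Bottom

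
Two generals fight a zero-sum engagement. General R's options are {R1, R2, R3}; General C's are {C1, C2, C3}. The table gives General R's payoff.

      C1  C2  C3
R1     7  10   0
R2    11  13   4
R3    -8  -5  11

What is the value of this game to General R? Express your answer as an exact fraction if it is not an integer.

Row minima: R1 → 0, R2 → 4, R3 → -8; maximin = 4.
Column maxima: C1 → 11, C2 → 13, C3 → 11; minimax = 11.
4 ≠ 11, so there is no saddle point; optimal play is mixed.
R1 is strictly dominated by R2, so General R never plays it.
C2 is strictly dominated by C1 (it gives General R strictly more in every row), so General C never plays it.
On the remaining 2×2 (R2, R3 vs C1, C3):
Let General R play R2 with probability p. Expected payoff against C1: 11p + (-8)(1−p) = 19p − 8; against C3: 4p + 11(1−p) = −7p + 11.
Setting these equal: 19p − 8 = −7p + 11 ⇒ 26p = 19 ⇒ p = 19/26, and the value is (19)·(19/26) − 8 = 153/26.
For General C: with q = P(C1), equating R2's and R3's payoffs gives 7q + 4 = −19q + 11 ⇒ q = 7/26.

153/26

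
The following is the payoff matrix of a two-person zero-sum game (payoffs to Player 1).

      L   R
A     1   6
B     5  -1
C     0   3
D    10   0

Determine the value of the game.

Row minima: A → 1, B → -1, C → 0, D → 0; maximin = 1.
Column maxima: L → 10, R → 6; minimax = 6.
1 ≠ 6, so there is no saddle point; optimal play is mixed.
B is strictly dominated by D, so Player 1 never plays it.
C is strictly dominated by A, so Player 1 never plays it.
On the remaining 2×2 (A, D vs L, R):
Let Player 1 play A with probability p. Expected payoff against L: 1p + 10(1−p) = −9p + 10; against R: 6p + 0(1−p) = 6p.
Setting these equal: −9p + 10 = 6p ⇒ −15p = -10 ⇒ p = 2/3, and the value is (-9)·(2/3) + 10 = 4.
For Player 2: with q = P(L), equating A's and D's payoffs gives −5q + 6 = 10q ⇒ q = 2/5.

4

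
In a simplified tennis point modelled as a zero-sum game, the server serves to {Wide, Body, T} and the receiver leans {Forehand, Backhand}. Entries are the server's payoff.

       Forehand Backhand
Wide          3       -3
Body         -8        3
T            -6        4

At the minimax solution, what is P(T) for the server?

Row minima: Wide → -3, Body → -8, T → -6; maximin = -3.
Column maxima: Forehand → 3, Backhand → 4; minimax = 3.
-3 ≠ 3, so there is no saddle point; optimal play is mixed.
Body is strictly dominated by T, so the server never plays it.
On the remaining 2×2 (Wide, T vs Forehand, Backhand):
Let the server play Wide with probability p. Expected payoff against Forehand: 3p + (-6)(1−p) = 9p − 6; against Backhand: (-3)p + 4(1−p) = −7p + 4.
Setting these equal: 9p − 6 = −7p + 4 ⇒ 16p = 10 ⇒ p = 5/8, and the value is (9)·(5/8) − 6 = -3/8.
For the receiver: with q = P(Forehand), equating Wide's and T's payoffs gives 6q − 3 = −10q + 4 ⇒ q = 7/16.

3/8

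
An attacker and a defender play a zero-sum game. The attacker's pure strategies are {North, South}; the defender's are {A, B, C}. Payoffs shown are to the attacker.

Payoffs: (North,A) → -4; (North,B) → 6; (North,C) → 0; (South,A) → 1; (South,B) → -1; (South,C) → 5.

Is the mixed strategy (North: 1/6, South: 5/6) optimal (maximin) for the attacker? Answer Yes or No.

Against A this mix gives (1/6)·(-4) + (5/6)·1 = 1/6.
Against B this mix gives (1/6)·6 + (5/6)·(-1) = 1/6.
Against C this mix gives (1/6)·0 + (5/6)·5 = 25/6.
All of the defender's active replies (A, B) yield 1/6, and no column does worse for the attacker. The mix makes the defender indifferent and guarantees 1/6, so it is optimal.

Yes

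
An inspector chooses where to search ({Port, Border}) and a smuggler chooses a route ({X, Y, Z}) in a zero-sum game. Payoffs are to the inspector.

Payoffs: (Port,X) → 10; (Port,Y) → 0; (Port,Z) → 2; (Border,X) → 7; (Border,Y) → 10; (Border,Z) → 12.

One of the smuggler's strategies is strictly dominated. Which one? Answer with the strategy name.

Z

Y holds the inspector's payoff strictly below Z in every row: 0 < 2, 10 < 12.
So Z is strictly dominated for the smuggler.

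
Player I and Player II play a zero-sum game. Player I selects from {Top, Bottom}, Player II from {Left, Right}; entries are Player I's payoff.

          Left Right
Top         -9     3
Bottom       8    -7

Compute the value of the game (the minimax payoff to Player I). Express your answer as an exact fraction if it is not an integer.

Row minima: Top → -9, Bottom → -7; maximin = -7.
Column maxima: Left → 8, Right → 3; minimax = 3.
-7 ≠ 3, so there is no saddle point; optimal play is mixed.
Let Player I play Top with probability p. Expected payoff against Left: (-9)p + 8(1−p) = −17p + 8; against Right: 3p + (-7)(1−p) = 10p − 7.
Setting these equal: −17p + 8 = 10p − 7 ⇒ −27p = -15 ⇒ p = 5/9, and the value is (-17)·(5/9) + 8 = -13/9.
For Player II: with q = P(Left), equating Top's and Bottom's payoffs gives −12q + 3 = 15q − 7 ⇒ q = 10/27.

-13/9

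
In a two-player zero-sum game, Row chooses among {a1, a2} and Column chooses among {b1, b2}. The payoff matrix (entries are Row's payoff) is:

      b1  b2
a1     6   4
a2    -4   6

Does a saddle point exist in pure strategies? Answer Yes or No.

Row minima: a1 → 4, a2 → -4; maximin = 4.
Column maxima: b1 → 6, b2 → 6; minimax = 6.
4 ≠ 6, so no pure-strategy equilibrium exists.

No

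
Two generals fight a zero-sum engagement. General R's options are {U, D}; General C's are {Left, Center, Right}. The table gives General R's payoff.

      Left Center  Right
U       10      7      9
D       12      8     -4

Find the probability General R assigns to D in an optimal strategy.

1/7

Row minima: U → 7, D → -4; maximin = 7.
Column maxima: Left → 12, Center → 8, Right → 9; minimax = 8.
7 ≠ 8, so there is no saddle point; optimal play is mixed.
Left is strictly dominated by Center (it gives General R strictly more in every row), so General C never plays it.
On the remaining 2×2 (U, D vs Center, Right):
Let General R play U with probability p. Expected payoff against Center: 7p + 8(1−p) = −p + 8; against Right: 9p + (-4)(1−p) = 13p − 4.
Setting these equal: −p + 8 = 13p − 4 ⇒ −14p = -12 ⇒ p = 6/7, and the value is (-1)·(6/7) + 8 = 50/7.
For General C: with q = P(Center), equating U's and D's payoffs gives −2q + 9 = 12q − 4 ⇒ q = 13/14.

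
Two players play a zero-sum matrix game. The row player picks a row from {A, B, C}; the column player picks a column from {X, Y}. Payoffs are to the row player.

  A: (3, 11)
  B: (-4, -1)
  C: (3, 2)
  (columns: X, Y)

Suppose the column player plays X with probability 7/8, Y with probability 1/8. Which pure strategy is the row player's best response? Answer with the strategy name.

A

Expected payoff of A: (7/8)·3 + (1/8)·11 = 4.
Expected payoff of B: (7/8)·(-4) + (1/8)·(-1) = -29/8.
Expected payoff of C: (7/8)·3 + (1/8)·2 = 23/8.
The largest is 4, so the row player's best response is A.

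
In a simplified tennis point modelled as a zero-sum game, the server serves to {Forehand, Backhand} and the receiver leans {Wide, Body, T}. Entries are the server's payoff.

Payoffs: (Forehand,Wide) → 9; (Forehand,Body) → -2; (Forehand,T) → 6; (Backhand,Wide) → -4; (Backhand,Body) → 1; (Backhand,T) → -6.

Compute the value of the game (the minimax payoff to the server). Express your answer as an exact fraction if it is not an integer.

Row minima: Forehand → -2, Backhand → -6; maximin = -2.
Column maxima: Wide → 9, Body → 1, T → 6; minimax = 1.
-2 ≠ 1, so there is no saddle point; optimal play is mixed.
Wide is strictly dominated by T (it gives the server strictly more in every row), so the receiver never plays it.
On the remaining 2×2 (Forehand, Backhand vs Body, T):
Let the server play Forehand with probability p. Expected payoff against Body: (-2)p + 1(1−p) = −3p + 1; against T: 6p + (-6)(1−p) = 12p − 6.
Setting these equal: −3p + 1 = 12p − 6 ⇒ −15p = -7 ⇒ p = 7/15, and the value is (-3)·(7/15) + 1 = -2/5.
For the receiver: with q = P(Body), equating Forehand's and Backhand's payoffs gives −8q + 6 = 7q − 6 ⇒ q = 4/5.

-2/5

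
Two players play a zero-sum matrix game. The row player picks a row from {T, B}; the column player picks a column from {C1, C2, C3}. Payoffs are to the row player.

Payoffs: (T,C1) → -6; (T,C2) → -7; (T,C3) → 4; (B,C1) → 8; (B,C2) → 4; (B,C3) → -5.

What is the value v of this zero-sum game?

Row minima: T → -7, B → -5; maximin = -5.
Column maxima: C1 → 8, C2 → 4, C3 → 4; minimax = 4.
-5 ≠ 4, so there is no saddle point; optimal play is mixed.
C1 is strictly dominated by C2 (it gives the row player strictly more in every row), so the column player never plays it.
On the remaining 2×2 (T, B vs C2, C3):
Let the row player play T with probability p. Expected payoff against C2: (-7)p + 4(1−p) = −11p + 4; against C3: 4p + (-5)(1−p) = 9p − 5.
Setting these equal: −11p + 4 = 9p − 5 ⇒ −20p = -9 ⇒ p = 9/20, and the value is (-11)·(9/20) + 4 = -19/20.
For the column player: with q = P(C2), equating T's and B's payoffs gives −11q + 4 = 9q − 5 ⇒ q = 9/20.

-19/20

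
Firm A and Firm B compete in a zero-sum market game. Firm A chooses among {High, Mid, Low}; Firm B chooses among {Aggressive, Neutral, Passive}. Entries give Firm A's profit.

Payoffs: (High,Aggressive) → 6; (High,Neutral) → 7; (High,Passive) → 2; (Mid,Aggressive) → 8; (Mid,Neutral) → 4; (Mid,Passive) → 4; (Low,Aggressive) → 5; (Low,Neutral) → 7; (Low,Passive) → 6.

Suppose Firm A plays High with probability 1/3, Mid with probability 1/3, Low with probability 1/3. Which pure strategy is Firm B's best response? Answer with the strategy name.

Passive

If Firm B plays Aggressive, Firm A's expected payoff is (1/3)·6 + (1/3)·8 + (1/3)·5 = 19/3.
If Firm B plays Neutral, Firm A's expected payoff is (1/3)·7 + (1/3)·4 + (1/3)·7 = 6.
If Firm B plays Passive, Firm A's expected payoff is (1/3)·2 + (1/3)·4 + (1/3)·6 = 4.
Firm B minimizes Firm A's payoff; the smallest is 4, so the best response is Passive.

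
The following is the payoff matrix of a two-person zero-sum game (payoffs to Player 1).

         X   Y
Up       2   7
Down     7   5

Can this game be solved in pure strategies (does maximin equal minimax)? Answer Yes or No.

No

Row minima: Up → 2, Down → 5; maximin = 5.
Column maxima: X → 7, Y → 7; minimax = 7.
5 ≠ 7, so no pure-strategy equilibrium exists.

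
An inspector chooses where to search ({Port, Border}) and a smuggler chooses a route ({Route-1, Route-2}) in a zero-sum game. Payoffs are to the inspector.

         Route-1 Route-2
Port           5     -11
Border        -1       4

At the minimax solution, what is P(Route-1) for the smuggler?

5/7

Row minima: Port → -11, Border → -1; maximin = -1.
Column maxima: Route-1 → 5, Route-2 → 4; minimax = 4.
-1 ≠ 4, so there is no saddle point; optimal play is mixed.
Let the inspector play Port with probability p. Expected payoff against Route-1: 5p + (-1)(1−p) = 6p − 1; against Route-2: (-11)p + 4(1−p) = −15p + 4.
Setting these equal: 6p − 1 = −15p + 4 ⇒ 21p = 5 ⇒ p = 5/21, and the value is (6)·(5/21) − 1 = 3/7.
For the smuggler: with q = P(Route-1), equating Port's and Border's payoffs gives 16q − 11 = −5q + 4 ⇒ q = 5/7.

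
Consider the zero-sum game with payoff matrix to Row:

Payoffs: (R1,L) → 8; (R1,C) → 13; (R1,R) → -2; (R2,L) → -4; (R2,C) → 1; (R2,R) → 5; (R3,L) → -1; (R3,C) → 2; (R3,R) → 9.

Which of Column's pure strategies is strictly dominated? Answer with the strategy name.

L holds Row's payoff strictly below C in every row: 8 < 13, -4 < 1, -1 < 2.
So C is strictly dominated for Column.

C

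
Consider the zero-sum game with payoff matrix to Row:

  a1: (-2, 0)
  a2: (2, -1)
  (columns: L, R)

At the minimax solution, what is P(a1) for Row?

3/5

Row minima: a1 → -2, a2 → -1; maximin = -1.
Column maxima: L → 2, R → 0; minimax = 0.
-1 ≠ 0, so there is no saddle point; optimal play is mixed.
Let Row play a1 with probability p. Expected payoff against L: (-2)p + 2(1−p) = −4p + 2; against R: 0p + (-1)(1−p) = p − 1.
Setting these equal: −4p + 2 = p − 1 ⇒ −5p = -3 ⇒ p = 3/5, and the value is (-4)·(3/5) + 2 = -2/5.
For Column: with q = P(L), equating a1's and a2's payoffs gives −2q = 3q − 1 ⇒ q = 1/5.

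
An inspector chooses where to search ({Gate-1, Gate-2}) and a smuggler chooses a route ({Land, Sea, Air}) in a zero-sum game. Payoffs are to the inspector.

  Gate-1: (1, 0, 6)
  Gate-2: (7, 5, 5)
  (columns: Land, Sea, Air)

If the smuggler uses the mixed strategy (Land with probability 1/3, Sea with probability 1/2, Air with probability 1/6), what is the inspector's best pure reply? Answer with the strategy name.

Expected payoff of Gate-1: (1/3)·1 + (1/2)·0 + (1/6)·6 = 4/3.
Expected payoff of Gate-2: (1/3)·7 + (1/2)·5 + (1/6)·5 = 17/3.
The largest is 17/3, so the inspector's best response is Gate-2.

Gate-2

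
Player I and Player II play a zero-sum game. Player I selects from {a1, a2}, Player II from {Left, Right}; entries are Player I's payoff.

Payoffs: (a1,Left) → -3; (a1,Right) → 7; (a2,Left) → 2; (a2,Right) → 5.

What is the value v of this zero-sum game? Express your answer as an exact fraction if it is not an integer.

2

Row minima: a1 → -3, a2 → 2; maximin = 2.
Column maxima: Left → 2, Right → 7; minimax = 2.
Since maximin = minimax = 2, there is a saddle point and the value is 2.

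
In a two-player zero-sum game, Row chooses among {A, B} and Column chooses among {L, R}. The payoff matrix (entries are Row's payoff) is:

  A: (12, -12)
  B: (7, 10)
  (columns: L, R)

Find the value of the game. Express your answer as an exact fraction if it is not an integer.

Row minima: A → -12, B → 7; maximin = 7.
Column maxima: L → 12, R → 10; minimax = 10.
7 ≠ 10, so there is no saddle point; optimal play is mixed.
Let Row play A with probability p. Expected payoff against L: 12p + 7(1−p) = 5p + 7; against R: (-12)p + 10(1−p) = −22p + 10.
Setting these equal: 5p + 7 = −22p + 10 ⇒ 27p = 3 ⇒ p = 1/9, and the value is (5)·(1/9) + 7 = 68/9.
For Column: with q = P(L), equating A's and B's payoffs gives 24q − 12 = −3q + 10 ⇒ q = 22/27.

68/9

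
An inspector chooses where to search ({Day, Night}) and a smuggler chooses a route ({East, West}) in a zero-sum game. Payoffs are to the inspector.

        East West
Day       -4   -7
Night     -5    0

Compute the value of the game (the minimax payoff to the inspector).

-35/8

Row minima: Day → -7, Night → -5; maximin = -5.
Column maxima: East → -4, West → 0; minimax = -4.
-5 ≠ -4, so there is no saddle point; optimal play is mixed.
Let the inspector play Day with probability p. Expected payoff against East: (-4)p + (-5)(1−p) = p − 5; against West: (-7)p + 0(1−p) = −7p.
Setting these equal: p − 5 = −7p ⇒ 8p = 5 ⇒ p = 5/8, and the value is (1)·(5/8) − 5 = -35/8.
For the smuggler: with q = P(East), equating Day's and Night's payoffs gives 3q − 7 = −5q ⇒ q = 7/8.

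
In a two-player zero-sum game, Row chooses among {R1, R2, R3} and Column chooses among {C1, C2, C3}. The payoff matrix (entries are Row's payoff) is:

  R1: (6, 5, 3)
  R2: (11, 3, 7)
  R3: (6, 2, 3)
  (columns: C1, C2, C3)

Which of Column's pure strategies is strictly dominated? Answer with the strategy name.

C2 holds Row's payoff strictly below C1 in every row: 5 < 6, 3 < 11, 2 < 6.
So C1 is strictly dominated for Column.

C1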